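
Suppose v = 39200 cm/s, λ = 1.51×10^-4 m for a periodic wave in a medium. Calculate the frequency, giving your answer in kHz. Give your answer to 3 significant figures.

Solving v = f·λ for f: f = v/λ.
v = 39200 cm/s = 392.0 m/s; λ = 1.51×10^-4 m.
f = 2.596×10^6 Hz
2.596×10^6 Hz × (1 kHz / 1000 Hz) = 2596 kHz

2600 kHz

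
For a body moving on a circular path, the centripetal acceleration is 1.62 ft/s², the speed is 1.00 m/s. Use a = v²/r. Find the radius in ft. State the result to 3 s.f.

6.64 ft

Solving a = v²/r for r: r = v²/a.
a = 1.62 ft/s² = 0.4938 m/s²; v = 1.00 m/s.
r = 2.025 m
2.025 m × (1 ft / 0.3048 m) = 6.644 ft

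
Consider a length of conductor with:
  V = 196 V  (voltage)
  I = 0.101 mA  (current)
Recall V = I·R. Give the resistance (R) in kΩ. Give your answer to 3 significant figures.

1940 kΩ

From Ohm's law: R = V/I.
V = 196 V; I = 0.101 mA = 1.010×10^-4 A.
R = 1.941×10^6 Ω
1.941×10^6 Ω × (1 kΩ / 1000 Ω) = 1941 kΩ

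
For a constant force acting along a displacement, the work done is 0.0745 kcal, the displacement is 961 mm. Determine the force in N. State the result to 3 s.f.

Solving W = F·d for F: F = W/d.
W = 0.0745 kcal = 311.7 J; d = 961 mm = 0.9610 m.
F = 324.4 N  (the unit combination reduces to kg·m/s² = N)

324 N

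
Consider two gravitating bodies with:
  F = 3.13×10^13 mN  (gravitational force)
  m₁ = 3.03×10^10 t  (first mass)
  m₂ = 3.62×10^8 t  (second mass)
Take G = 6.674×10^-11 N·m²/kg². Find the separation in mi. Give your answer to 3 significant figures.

Solving F = G·m₁·m₂/r² for r: r = √(G·m₁m₂/F).
F = 3.13×10^13 mN = 3.130×10^10 N; m₁ = 3.03×10^10 t = 3.030×10^13 kg; m₂ = 3.62×10^8 t = 3.620×10^11 kg; G = 6.674×10^-11 N·m²/kg².
r = 152.9 m
152.9 m × (1 mi / 1609 m) = 0.09503 mi

0.0950 mi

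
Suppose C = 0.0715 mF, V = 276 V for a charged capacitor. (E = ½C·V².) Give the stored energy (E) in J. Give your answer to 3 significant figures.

2.72 J

Directly: E = ½CV².
C = 0.0715 mF = 7.150×10^-5 F; V = 276 V.
E = 2.723 J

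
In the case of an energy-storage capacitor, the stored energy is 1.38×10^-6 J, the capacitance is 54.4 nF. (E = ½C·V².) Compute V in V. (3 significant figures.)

7.12 V

Solving E = ½C·V² for V: V = √(2E/C).
E = 1.38×10^-6 J; C = 54.4 nF = 5.440×10^-8 F.
V = 7.123 V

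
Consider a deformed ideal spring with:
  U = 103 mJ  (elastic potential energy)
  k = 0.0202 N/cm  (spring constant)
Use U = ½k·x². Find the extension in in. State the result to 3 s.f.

Solving U = ½k·x² for x: x = √(2U/k).
U = 103 mJ = 0.1030 J; k = 0.0202 N/cm = 2.020 N/m.
x = 0.3193 m
0.3193 m × (1 in / 0.02540 m) = 12.57 in

12.6 in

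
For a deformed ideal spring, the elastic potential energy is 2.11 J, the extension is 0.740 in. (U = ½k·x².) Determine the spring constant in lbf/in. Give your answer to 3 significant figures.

Solving U = ½k·x² for k: k = 2U/x².
U = 2.11 J; x = 0.740 in = 0.01880 m.
k = 11945 N/m
11945 N/m × (1 lbf/in / 175.1 N/m) = 68.21 lbf/in

68.2 lbf/in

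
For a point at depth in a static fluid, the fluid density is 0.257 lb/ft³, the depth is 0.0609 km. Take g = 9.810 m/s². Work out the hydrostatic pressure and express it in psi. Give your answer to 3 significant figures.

P is given directly by: P = ρgh.
ρ = 0.257 lb/ft³ = 4.117 kg/m³; h = 0.0609 km = 60.90 m; g = 9.810 m/s².
P = 2459 Pa
2459 Pa × (1 psi / 6895 Pa) = 0.3567 psi

0.357 psi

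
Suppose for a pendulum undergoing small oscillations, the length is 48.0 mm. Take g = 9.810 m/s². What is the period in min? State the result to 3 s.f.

T is given directly by: T = 2π√(L/g).
L = 48.0 mm = 0.04800 m; g = 9.810 m/s².
T = 0.4395 s
0.4395 s × (1 min / 60.00 s) = 0.007325 min

0.00733 min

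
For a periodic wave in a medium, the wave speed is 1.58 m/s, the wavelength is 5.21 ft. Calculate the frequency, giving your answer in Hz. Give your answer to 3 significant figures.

0.995 Hz

Rearranging: f = v/λ.
v = 1.58 m/s; λ = 5.21 ft = 1.588 m.
f = 0.9950 Hz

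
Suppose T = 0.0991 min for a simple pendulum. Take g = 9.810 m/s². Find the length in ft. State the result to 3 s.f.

Solving T = 2π√(L/g) for L: L = g·(T/2π)².
T = 0.0991 min = 5.946 s; g = 9.810 m/s².
L = 8.785 m
8.785 m × (1 ft / 0.3048 m) = 28.82 ft

28.8 ft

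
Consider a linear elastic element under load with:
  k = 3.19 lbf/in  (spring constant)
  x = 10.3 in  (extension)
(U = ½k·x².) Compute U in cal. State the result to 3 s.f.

4.57 cal

U is given directly by: U = ½kx².
k = 3.19 lbf/in = 558.7 N/m; x = 10.3 in = 0.2616 m.
U = 19.12 J  (the unit combination reduces to kg·m²/s² = J)
19.12 J × (1 cal / 4.184 J) = 4.569 cal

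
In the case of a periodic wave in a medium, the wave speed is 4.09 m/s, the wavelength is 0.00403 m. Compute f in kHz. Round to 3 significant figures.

1.01 kHz

Solving v = f·λ for f: f = v/λ.
v = 4.09 m/s; λ = 0.00403 m.
f = 1015 Hz
1015 Hz × (1 kHz / 1000 Hz) = 1.015 kHz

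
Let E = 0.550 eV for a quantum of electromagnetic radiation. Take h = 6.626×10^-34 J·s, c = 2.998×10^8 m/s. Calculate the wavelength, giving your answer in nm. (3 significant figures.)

Rearranging E = h·c/λ for λ: λ = hc/E.
E = 0.550 eV = 8.812×10^-20 J; h = 6.626×10^-34 J·s; c = 2.998×10^8 m/s.
λ = 2.254×10^-6 m
2.254×10^-6 m × (1 nm / 1.000×10^-9 m) = 2254 nm

2250 nm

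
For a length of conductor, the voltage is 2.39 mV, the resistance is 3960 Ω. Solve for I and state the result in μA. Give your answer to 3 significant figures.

Rearranging V = I·R for I: I = V/R.
V = 2.39 mV = 0.002390 V; R = 3960 Ω.
I = 6.035×10^-7 A
6.035×10^-7 A × (1 μA / 1.000×10^-6 A) = 0.6035 μA

0.604 μA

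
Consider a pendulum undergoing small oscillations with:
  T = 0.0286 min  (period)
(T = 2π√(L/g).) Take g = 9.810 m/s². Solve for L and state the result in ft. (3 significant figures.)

2.40 ft

Solving T = 2π√(L/g) for L: L = g·(T/2π)².
T = 0.0286 min = 1.716 s; g = 9.810 m/s².
L = 0.7317 m
0.7317 m × (1 ft / 0.3048 m) = 2.401 ft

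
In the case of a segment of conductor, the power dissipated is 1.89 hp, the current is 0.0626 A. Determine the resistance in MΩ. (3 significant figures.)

Rearranging: R = P/I².
P = 1.89 hp = 1409 W; I = 0.0626 A.
R = 3.596×10^5 Ω
3.596×10^5 Ω × (1 MΩ / 1.000×10^6 Ω) = 0.3596 MΩ

0.360 MΩ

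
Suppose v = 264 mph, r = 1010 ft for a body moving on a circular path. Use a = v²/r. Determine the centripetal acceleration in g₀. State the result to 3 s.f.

Directly: a = v²/r.
v = 264 mph = 118.0 m/s; r = 1010 ft = 307.8 m.
a = 45.24 m/s²
45.24 m/s² × (1 g₀ / 9.807 m/s²) = 4.614 g₀

4.61 g₀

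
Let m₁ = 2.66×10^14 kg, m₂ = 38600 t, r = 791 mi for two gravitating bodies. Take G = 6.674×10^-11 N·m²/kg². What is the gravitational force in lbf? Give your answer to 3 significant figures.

0.0951 lbf

Directly: F = Gm₁m₂/r².
m₁ = 2.66×10^14 kg; m₂ = 38600 t = 3.860×10^7 kg; r = 791 mi = 1.273×10^6 m; G = 6.674×10^-11 N·m²/kg².
F = 0.4229 N
0.4229 N × (1 lbf / 4.448 N) = 0.09506 lbf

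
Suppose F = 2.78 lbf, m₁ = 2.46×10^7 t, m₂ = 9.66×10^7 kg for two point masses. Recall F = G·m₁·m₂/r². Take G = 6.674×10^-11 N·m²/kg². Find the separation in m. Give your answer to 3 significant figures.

Rearranging F = G·m₁·m₂/r² for r: r = √(G·m₁m₂/F).
F = 2.78 lbf = 12.37 N; m₁ = 2.46×10^7 t = 2.460×10^10 kg; m₂ = 9.66×10^7 kg; G = 6.674×10^-11 N·m²/kg².
r = 3581 m

3580 m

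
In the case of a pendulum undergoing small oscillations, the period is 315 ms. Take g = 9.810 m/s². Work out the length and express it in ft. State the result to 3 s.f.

0.0809 ft

Rearranging T = 2π√(L/g) for L: L = g·(T/2π)².
T = 315 ms = 0.3150 s; g = 9.810 m/s².
L = 0.02466 m
0.02466 m × (1 ft / 0.3048 m) = 0.08089 ft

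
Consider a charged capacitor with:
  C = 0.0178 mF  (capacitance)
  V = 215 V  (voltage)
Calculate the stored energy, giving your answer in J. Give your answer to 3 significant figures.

0.411 J

E is given directly by: E = ½CV².
C = 0.0178 mF = 1.780×10^-5 F; V = 215 V.
E = 0.4114 J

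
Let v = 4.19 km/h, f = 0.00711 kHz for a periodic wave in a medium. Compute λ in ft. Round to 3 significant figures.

Solving v = f·λ for λ: λ = v/f.
v = 4.19 km/h = 1.164 m/s; f = 0.00711 kHz = 7.110 Hz.
λ = 0.1637 m
0.1637 m × (1 ft / 0.3048 m) = 0.5371 ft

0.537 ft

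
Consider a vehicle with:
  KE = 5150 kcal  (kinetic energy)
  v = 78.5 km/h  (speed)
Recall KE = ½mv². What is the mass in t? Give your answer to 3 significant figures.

Rearranging KE = ½mv² for m: m = 2·KE/v².
KE = 5150 kcal = 2.155×10^7 J; v = 78.5 km/h = 21.81 m/s.
m = 90635 kg
90635 kg × (1 t / 1000 kg) = 90.63 t

90.6 t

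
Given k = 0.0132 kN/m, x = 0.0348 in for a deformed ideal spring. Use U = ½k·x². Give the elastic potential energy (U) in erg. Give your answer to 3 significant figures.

51.6 erg

U is given directly by: U = ½kx².
k = 0.0132 kN/m = 13.20 N/m; x = 0.0348 in = 8.839×10^-4 m.
U = 5.157×10^-6 J  (the unit combination reduces to kg·m²/s² = J)
5.157×10^-6 J × (1 erg / 1.000×10^-7 J) = 51.57 erg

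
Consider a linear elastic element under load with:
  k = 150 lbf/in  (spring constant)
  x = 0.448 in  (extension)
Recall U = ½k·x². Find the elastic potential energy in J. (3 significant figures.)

Directly: U = ½kx².
k = 150 lbf/in = 26269 N/m; x = 0.448 in = 0.01138 m.
U = 1.701 J

1.70 J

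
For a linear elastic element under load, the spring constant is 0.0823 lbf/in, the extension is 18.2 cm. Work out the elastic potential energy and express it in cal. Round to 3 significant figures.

0.0571 cal

U is given directly by: U = ½kx².
k = 0.0823 lbf/in = 14.41 N/m; x = 18.2 cm = 0.1820 m.
U = 0.2387 J  (the unit combination reduces to kg·m²/s² = J)
0.2387 J × (1 cal / 4.184 J) = 0.05705 cal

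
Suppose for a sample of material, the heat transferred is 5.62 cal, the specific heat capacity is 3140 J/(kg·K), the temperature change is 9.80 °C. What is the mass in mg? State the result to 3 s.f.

Rearranging: m = Q/(c·ΔT).
Q = 5.62 cal = 23.51 J; c = 3140 J/(kg·K); ΔT = 9.80 °C = 9.800 K.
m = 7.641×10^-4 kg
7.641×10^-4 kg × (1 mg / 1.000×10^-6 kg) = 764.1 mg

764 mg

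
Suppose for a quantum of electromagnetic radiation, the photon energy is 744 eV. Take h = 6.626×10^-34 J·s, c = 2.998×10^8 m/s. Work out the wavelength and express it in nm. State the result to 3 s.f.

Rearranging E = h·c/λ for λ: λ = hc/E.
E = 744 eV = 1.192×10^-16 J; h = 6.626×10^-34 J·s; c = 2.998×10^8 m/s.
λ = 1.666×10^-9 m
1.666×10^-9 m × (1 nm / 1.000×10^-9 m) = 1.666 nm

1.67 nm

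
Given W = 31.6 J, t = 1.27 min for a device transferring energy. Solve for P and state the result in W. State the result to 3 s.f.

P is given directly by: P = W/t.
W = 31.6 J; t = 1.27 min = 76.20 s.
P = 0.4147 W

0.415 W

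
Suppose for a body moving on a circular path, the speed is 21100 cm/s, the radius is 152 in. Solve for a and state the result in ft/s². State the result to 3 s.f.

37800 ft/s²

Directly: a = v²/r.
v = 21100 cm/s = 211.0 m/s; r = 152 in = 3.861 m.
a = 11532 m/s²
11532 m/s² × (1 ft/s² / 0.3048 m/s²) = 37833 ft/s²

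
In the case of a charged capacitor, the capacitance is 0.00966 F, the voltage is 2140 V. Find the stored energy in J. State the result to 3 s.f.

Directly: E = ½CV².
C = 0.00966 F; V = 2140 V.
E = 22119 J

22100 J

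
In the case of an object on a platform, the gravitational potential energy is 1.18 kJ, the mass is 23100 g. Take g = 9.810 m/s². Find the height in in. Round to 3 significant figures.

Rearranging PE = m·g·h for h: h = PE/(m·g).
PE = 1.18 kJ = 1180 J; m = 23100 g = 23.10 kg; g = 9.810 m/s².
h = 5.207 m
5.207 m × (1 in / 0.02540 m) = 205.0 in

205 in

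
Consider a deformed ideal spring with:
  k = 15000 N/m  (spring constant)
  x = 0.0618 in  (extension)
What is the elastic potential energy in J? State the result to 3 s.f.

Directly: U = ½kx².
k = 15000 N/m; x = 0.0618 in = 0.001570 m.
U = 0.01848 J

0.0185 J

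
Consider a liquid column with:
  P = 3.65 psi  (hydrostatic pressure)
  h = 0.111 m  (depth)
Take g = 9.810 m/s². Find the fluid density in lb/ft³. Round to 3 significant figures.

Rearranging P = ρ·g·h for ρ: ρ = P/(g·h).
P = 3.65 psi = 25166 Pa; h = 0.111 m; g = 9.810 m/s².
ρ = 23111 kg/m³
23111 kg/m³ × (1 lb/ft³ / 16.02 kg/m³) = 1443 lb/ft³

1440 lb/ft³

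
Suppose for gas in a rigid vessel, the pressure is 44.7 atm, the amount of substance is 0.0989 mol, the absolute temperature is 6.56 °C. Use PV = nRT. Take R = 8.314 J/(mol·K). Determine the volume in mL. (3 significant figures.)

50.8 mL

Rearranging PV = nRT for V: V = nRT/P.
P = 44.7 atm = 4.529×10^6 Pa; n = 0.0989 mol; T = 6.56 °C = 279.7 K; R = 8.314 J/(mol·K).
V = 5.078×10^-5 m³
5.078×10^-5 m³ × (1 mL / 1.000×10^-6 m³) = 50.78 mL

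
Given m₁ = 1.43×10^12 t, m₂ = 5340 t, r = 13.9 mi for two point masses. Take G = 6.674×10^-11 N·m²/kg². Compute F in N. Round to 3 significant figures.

Directly: F = Gm₁m₂/r².
m₁ = 1.43×10^12 t = 1.430×10^15 kg; m₂ = 5340 t = 5.340×10^6 kg; r = 13.9 mi = 22370 m; G = 6.674×10^-11 N·m²/kg².
F = 1018 N  (the unit combination reduces to kg·m/s² = N)

1020 N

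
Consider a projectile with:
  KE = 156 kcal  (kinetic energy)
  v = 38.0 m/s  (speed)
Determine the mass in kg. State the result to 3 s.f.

Rearranging KE = ½mv² for m: m = 2·KE/v².
KE = 156 kcal = 6.527×10^5 J; v = 38.0 m/s.
m = 904.0 kg

904 kg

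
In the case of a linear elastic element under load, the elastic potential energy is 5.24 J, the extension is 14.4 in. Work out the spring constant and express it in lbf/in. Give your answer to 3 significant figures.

0.447 lbf/in

Solving U = ½k·x² for k: k = 2U/x².
U = 5.24 J; x = 14.4 in = 0.3658 m.
k = 78.34 N/m
78.34 N/m × (1 lbf/in / 175.1 N/m) = 0.4473 lbf/in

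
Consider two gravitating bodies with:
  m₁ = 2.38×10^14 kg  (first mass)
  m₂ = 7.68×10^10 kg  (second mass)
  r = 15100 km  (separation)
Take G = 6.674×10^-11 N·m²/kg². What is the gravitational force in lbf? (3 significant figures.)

F is given directly by: F = Gm₁m₂/r².
m₁ = 2.38×10^14 kg; m₂ = 7.68×10^10 kg; r = 15100 km = 1.510×10^7 m; G = 6.674×10^-11 N·m²/kg².
F = 5.350 N
5.350 N × (1 lbf / 4.448 N) = 1.203 lbf

1.20 lbf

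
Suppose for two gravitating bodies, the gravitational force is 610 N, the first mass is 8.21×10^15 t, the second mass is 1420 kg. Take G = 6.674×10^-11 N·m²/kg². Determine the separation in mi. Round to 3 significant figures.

22.2 mi

From Newton's law of gravitation: r = √(G·m₁m₂/F).
F = 610 N; m₁ = 8.21×10^15 t = 8.210×10^18 kg; m₂ = 1420 kg; G = 6.674×10^-11 N·m²/kg².
r = 35714 m
35714 m × (1 mi / 1609 m) = 22.19 mi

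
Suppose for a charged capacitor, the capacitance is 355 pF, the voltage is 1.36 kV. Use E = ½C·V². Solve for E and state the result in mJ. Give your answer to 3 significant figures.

0.328 mJ

Directly: E = ½CV².
C = 355 pF = 3.550×10^-10 F; V = 1.36 kV = 1360 V.
E = 3.283×10^-4 J
3.283×10^-4 J × (1 mJ / 0.001000 J) = 0.3283 mJ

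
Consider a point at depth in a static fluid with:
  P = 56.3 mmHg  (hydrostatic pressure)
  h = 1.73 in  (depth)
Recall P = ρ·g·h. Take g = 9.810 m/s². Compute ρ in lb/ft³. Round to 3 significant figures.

Solving P = ρ·g·h for ρ: ρ = P/(g·h).
P = 56.3 mmHg = 7506 Pa; h = 1.73 in = 0.04394 m; g = 9.810 m/s².
ρ = 17413 kg/m³
17413 kg/m³ × (1 lb/ft³ / 16.02 kg/m³) = 1087 lb/ft³

1090 lb/ft³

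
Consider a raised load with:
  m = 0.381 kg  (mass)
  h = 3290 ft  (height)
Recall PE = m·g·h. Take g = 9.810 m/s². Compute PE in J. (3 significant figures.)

3750 J

PE is given directly by: PE = mgh.
m = 0.381 kg; h = 3290 ft = 1003 m; g = 9.810 m/s².
PE = 3748 J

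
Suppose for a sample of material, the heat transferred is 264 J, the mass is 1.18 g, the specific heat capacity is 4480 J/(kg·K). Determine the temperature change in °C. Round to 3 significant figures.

49.9 °C

Rearranging: ΔT = Q/(m·c).
Q = 264 J; m = 1.18 g = 0.001180 kg; c = 4480 J/(kg·K).
ΔT = 49.94 K
Since 1 °C = 1 K, 49.94 °C.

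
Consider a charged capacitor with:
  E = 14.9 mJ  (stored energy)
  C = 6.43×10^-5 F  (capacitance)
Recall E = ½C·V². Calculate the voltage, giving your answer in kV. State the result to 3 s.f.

Rearranging: V = √(2E/C).
E = 14.9 mJ = 0.01490 J; C = 6.43×10^-5 F.
V = 21.53 V
21.53 V × (1 kV / 1000 V) = 0.02153 kV

0.0215 kV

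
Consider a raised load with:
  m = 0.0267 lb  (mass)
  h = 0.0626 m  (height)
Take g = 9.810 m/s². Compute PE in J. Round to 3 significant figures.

0.00744 J

PE is given directly by: PE = mgh.
m = 0.0267 lb = 0.01211 kg; h = 0.0626 m; g = 9.810 m/s².
PE = 0.007437 J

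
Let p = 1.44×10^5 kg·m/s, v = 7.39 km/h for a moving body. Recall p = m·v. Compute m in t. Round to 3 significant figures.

70.1 t

Solving p = m·v for m: m = p/v.
p = 1.44×10^5 kg·m/s; v = 7.39 km/h = 2.053 m/s.
m = 70149 kg
70149 kg × (1 t / 1000 kg) = 70.15 t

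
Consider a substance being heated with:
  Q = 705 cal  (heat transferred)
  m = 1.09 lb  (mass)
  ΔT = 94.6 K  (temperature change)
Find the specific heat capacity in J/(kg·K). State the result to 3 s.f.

63.1 J/(kg·K)

Rearranging: c = Q/(m·ΔT).
Q = 705 cal = 2950 J; m = 1.09 lb = 0.4944 kg; ΔT = 94.6 K.
c = 63.07 J/(kg·K)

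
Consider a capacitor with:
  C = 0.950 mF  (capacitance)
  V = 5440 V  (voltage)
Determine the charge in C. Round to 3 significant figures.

5.17 C

Rearranging: Q = CV.
C = 0.950 mF = 9.500×10^-4 F; V = 5440 V.
Q = 5.168 C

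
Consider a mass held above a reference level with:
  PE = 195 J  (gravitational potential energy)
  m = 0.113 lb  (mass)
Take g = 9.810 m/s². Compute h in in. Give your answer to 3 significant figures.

15300 in

Solving PE = m·g·h for h: h = PE/(m·g).
PE = 195 J; m = 0.113 lb = 0.05126 kg; g = 9.810 m/s².
h = 387.8 m
387.8 m × (1 in / 0.02540 m) = 15268 in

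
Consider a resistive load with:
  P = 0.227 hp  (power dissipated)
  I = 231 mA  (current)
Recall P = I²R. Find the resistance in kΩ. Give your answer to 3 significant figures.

3.17 kΩ

Solving P = I²R for R: R = P/I².
P = 0.227 hp = 169.3 W; I = 231 mA = 0.2310 A.
R = 3172 Ω
3172 Ω × (1 kΩ / 1000 Ω) = 3.172 kΩ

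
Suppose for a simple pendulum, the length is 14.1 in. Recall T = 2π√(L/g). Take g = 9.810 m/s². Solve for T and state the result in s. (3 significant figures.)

Directly: T = 2π√(L/g).
L = 14.1 in = 0.3581 m; g = 9.810 m/s².
T = 1.201 s

1.20 s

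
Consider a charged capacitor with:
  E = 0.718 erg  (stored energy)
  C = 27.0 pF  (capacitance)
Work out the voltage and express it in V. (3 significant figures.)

Solving E = ½C·V² for V: V = √(2E/C).
E = 0.718 erg = 7.180×10^-8 J; C = 27.0 pF = 2.700×10^-11 F.
V = 72.93 V

72.9 V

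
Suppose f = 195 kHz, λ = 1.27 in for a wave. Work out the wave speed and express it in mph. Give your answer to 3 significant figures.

v is given directly by: v = fλ.
f = 195 kHz = 1.950×10^5 Hz; λ = 1.27 in = 0.03226 m.
v = 6290 m/s
6290 m/s × (1 mph / 0.4470 m/s) = 14071 mph

14100 mph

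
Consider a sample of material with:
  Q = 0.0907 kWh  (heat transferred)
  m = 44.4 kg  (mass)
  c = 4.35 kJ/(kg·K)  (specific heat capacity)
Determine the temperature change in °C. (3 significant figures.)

Rearranging: ΔT = Q/(m·c).
Q = 0.0907 kWh = 3.265×10^5 J; m = 44.4 kg; c = 4.35 kJ/(kg·K) = 4350 J/(kg·K).
ΔT = 1.691 K
Since 1 °C = 1 K, 1.691 °C.

1.69 °C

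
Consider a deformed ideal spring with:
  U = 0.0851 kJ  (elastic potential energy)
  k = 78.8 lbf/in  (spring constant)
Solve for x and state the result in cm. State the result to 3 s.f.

11.1 cm

Rearranging: x = √(2U/k).
U = 0.0851 kJ = 85.10 J; k = 78.8 lbf/in = 13800 N/m.
x = 0.1111 m
0.1111 m × (1 cm / 0.01000 m) = 11.11 cm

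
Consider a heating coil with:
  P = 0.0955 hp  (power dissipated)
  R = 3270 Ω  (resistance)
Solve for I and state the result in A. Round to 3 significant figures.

0.148 A

Rearranging: I = √(P/R).
P = 0.0955 hp = 71.21 W; R = 3270 Ω.
I = 0.1476 A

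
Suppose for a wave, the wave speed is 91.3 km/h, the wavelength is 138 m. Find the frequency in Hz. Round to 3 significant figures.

Rearranging v = f·λ for f: f = v/λ.
v = 91.3 km/h = 25.36 m/s; λ = 138 m.
f = 0.1838 Hz

0.184 Hz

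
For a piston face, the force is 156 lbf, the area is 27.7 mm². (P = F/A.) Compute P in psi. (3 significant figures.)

P is given directly by: P = F/A.
F = 156 lbf = 693.9 N; A = 27.7 mm² = 2.770×10^-5 m².
P = 2.505×10^7 Pa
2.505×10^7 Pa × (1 psi / 6895 Pa) = 3633 psi

3630 psi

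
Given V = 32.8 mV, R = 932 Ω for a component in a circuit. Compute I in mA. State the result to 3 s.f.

Rearranging V = I·R for I: I = V/R.
V = 32.8 mV = 0.03280 V; R = 932 Ω.
I = 3.519×10^-5 A
3.519×10^-5 A × (1 mA / 0.001000 A) = 0.03519 mA

0.0352 mA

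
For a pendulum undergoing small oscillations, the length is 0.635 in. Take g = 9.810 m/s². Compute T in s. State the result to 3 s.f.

T is given directly by: T = 2π√(L/g).
L = 0.635 in = 0.01613 m; g = 9.810 m/s².
T = 0.2548 s

0.255 s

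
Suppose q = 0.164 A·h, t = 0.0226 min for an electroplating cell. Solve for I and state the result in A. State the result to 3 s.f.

435 A

Rearranging: I = q/t.
q = 0.164 A·h = 590.4 C; t = 0.0226 min = 1.356 s.
I = 435.4 A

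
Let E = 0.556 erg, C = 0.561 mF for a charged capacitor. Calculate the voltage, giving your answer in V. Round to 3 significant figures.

Rearranging: V = √(2E/C).
E = 0.556 erg = 5.560×10^-8 J; C = 0.561 mF = 5.610×10^-4 F.
V = 0.01408 V

0.0141 V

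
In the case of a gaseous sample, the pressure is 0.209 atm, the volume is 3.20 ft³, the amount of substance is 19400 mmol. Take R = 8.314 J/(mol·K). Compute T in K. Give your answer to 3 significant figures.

Solving PV = nRT for T: T = PV/(nR).
P = 0.209 atm = 21177 Pa; V = 3.20 ft³ = 0.09061 m³; n = 19400 mmol = 19.40 mol; R = 8.314 J/(mol·K).
T = 11.90 K

11.9 K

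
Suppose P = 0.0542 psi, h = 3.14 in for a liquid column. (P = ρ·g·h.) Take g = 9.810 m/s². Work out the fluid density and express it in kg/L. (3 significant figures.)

Rearranging P = ρ·g·h for ρ: ρ = P/(g·h).
P = 0.0542 psi = 373.7 Pa; h = 3.14 in = 0.07976 m; g = 9.810 m/s².
ρ = 477.6 kg/m³
477.6 kg/m³ × (1 kg/L / 1000 kg/m³) = 0.4776 kg/L

0.478 kg/L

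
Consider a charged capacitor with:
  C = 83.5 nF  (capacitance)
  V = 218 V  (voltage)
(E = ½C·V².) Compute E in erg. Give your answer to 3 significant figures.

E is given directly by: E = ½CV².
C = 83.5 nF = 8.350×10^-8 F; V = 218 V.
E = 0.001984 J
0.001984 J × (1 erg / 1.000×10^-7 J) = 19841 erg

19800 erg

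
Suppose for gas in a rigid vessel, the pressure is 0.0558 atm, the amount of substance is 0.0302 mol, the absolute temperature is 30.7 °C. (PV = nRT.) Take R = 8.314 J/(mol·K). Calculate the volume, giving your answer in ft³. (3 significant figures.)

Rearranging: V = nRT/P.
P = 0.0558 atm = 5654 Pa; n = 0.0302 mol; T = 30.7 °C = 303.8 K; R = 8.314 J/(mol·K).
V = 0.01349 m³
0.01349 m³ × (1 ft³ / 0.02832 m³) = 0.4765 ft³

0.477 ft³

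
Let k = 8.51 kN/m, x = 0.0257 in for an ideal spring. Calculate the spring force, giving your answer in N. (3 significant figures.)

From Hooke's law: F = kx.
k = 8.51 kN/m = 8510 N/m; x = 0.0257 in = 6.528×10^-4 m.
F = 5.555 N

5.56 N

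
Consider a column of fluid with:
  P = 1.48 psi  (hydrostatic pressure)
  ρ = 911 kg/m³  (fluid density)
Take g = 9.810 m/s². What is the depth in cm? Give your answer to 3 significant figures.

Rearranging: h = P/(ρ·g).
P = 1.48 psi = 10204 Pa; ρ = 911 kg/m³; g = 9.810 m/s².
h = 1.142 m
1.142 m × (1 cm / 0.01000 m) = 114.2 cm

114 cm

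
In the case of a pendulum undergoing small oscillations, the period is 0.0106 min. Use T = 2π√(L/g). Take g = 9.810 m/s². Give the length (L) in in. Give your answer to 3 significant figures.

Rearranging: L = g·(T/2π)².
T = 0.0106 min = 0.6360 s; g = 9.810 m/s².
L = 0.1005 m
0.1005 m × (1 in / 0.02540 m) = 3.957 in

3.96 in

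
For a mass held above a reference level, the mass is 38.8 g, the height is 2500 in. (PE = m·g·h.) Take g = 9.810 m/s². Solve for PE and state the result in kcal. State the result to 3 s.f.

0.00578 kcal

PE is given directly by: PE = mgh.
m = 38.8 g = 0.03880 kg; h = 2500 in = 63.50 m; g = 9.810 m/s².
PE = 24.17 J
24.17 J × (1 kcal / 4184 J) = 0.005777 kcal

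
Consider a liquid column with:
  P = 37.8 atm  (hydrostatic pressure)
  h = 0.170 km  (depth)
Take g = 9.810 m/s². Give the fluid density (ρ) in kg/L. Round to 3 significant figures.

Rearranging P = ρ·g·h for ρ: ρ = P/(g·h).
P = 37.8 atm = 3.830×10^6 Pa; h = 0.170 km = 170.0 m; g = 9.810 m/s².
ρ = 2297 kg/m³
2297 kg/m³ × (1 kg/L / 1000 kg/m³) = 2.297 kg/L

2.30 kg/L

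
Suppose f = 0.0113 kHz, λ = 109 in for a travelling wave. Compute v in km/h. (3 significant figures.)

113 km/h

v is given directly by: v = fλ.
f = 0.0113 kHz = 11.30 Hz; λ = 109 in = 2.769 m.
v = 31.29 m/s
31.29 m/s × (1 km/h / 0.2778 m/s) = 112.6 km/h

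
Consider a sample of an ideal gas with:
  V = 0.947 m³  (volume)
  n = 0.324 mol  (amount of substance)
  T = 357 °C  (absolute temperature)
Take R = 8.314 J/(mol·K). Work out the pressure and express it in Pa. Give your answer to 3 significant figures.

From the ideal-gas law: P = nRT/V.
V = 0.947 m³; n = 0.324 mol; T = 357 °C = 630.1 K; R = 8.314 J/(mol·K).
P = 1792 Pa

1790 Pa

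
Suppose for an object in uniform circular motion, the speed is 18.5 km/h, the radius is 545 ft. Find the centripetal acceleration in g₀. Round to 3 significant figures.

0.0162 g₀

Directly: a = v²/r.
v = 18.5 km/h = 5.139 m/s; r = 545 ft = 166.1 m.
a = 0.1590 m/s²
0.1590 m/s² × (1 g₀ / 9.807 m/s²) = 0.01621 g₀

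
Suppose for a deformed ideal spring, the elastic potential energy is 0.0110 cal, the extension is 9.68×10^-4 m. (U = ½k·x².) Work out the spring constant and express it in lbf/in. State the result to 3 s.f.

561 lbf/in

Rearranging U = ½k·x² for k: k = 2U/x².
U = 0.0110 cal = 0.04602 J; x = 9.68×10^-4 m.
k = 98234 N/m
98234 N/m × (1 lbf/in / 175.1 N/m) = 560.9 lbf/in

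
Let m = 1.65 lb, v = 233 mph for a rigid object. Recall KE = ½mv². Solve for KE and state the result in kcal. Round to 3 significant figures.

Directly: KE = ½mv².
m = 1.65 lb = 0.7484 kg; v = 233 mph = 104.2 m/s.
KE = 4060 J
4060 J × (1 kcal / 4184 J) = 0.9704 kcal

0.970 kcal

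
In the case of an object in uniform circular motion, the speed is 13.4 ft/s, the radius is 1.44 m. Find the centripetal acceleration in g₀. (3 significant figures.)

a is given directly by: a = v²/r.
v = 13.4 ft/s = 4.084 m/s; r = 1.44 m.
a = 11.58 m/s²
11.58 m/s² × (1 g₀ / 9.807 m/s²) = 1.181 g₀

1.18 g₀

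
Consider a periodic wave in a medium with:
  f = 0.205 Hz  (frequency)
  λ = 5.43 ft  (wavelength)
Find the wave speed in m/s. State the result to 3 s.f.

v is given directly by: v = fλ.
f = 0.205 Hz; λ = 5.43 ft = 1.655 m.
v = 0.3393 m/s

0.339 m/s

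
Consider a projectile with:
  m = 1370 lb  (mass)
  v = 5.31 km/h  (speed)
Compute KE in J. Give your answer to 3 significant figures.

KE is given directly by: KE = ½mv².
m = 1370 lb = 621.4 kg; v = 5.31 km/h = 1.475 m/s.
KE = 676.0 J

676 J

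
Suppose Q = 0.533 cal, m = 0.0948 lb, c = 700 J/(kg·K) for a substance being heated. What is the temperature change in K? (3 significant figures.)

Rearranging: ΔT = Q/(m·c).
Q = 0.533 cal = 2.230 J; m = 0.0948 lb = 0.04300 kg; c = 700 J/(kg·K).
ΔT = 0.07409 K

0.0741 K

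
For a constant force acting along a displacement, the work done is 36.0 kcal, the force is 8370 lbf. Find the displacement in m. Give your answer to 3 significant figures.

Rearranging W = F·d for d: d = W/F.
W = 36.0 kcal = 1.506×10^5 J; F = 8370 lbf = 37232 N.
d = 4.046 m

4.05 m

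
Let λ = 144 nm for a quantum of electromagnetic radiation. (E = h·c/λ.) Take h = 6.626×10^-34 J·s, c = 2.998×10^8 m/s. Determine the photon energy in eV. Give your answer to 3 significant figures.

8.61 eV

E is given directly by: E = hc/λ.
λ = 144 nm = 1.440×10^-7 m; h = 6.626×10^-34 J·s; c = 2.998×10^8 m/s.
E = 1.379×10^-18 J
1.379×10^-18 J × (1 eV / 1.602×10^-19 J) = 8.610 eV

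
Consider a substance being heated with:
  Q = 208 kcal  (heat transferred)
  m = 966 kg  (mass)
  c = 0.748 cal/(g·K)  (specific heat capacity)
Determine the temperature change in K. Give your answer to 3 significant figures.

0.288 K

Solving Q = m·c·ΔT for ΔT: ΔT = Q/(m·c).
Q = 208 kcal = 8.703×10^5 J; m = 966 kg; c = 0.748 cal/(g·K) = 3130 J/(kg·K).
ΔT = 0.2879 K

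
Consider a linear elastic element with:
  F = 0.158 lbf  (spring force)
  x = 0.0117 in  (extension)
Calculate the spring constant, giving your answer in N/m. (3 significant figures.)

2360 N/m

Rearranging: k = F/x.
F = 0.158 lbf = 0.7028 N; x = 0.0117 in = 2.972×10^-4 m.
k = 2365 N/m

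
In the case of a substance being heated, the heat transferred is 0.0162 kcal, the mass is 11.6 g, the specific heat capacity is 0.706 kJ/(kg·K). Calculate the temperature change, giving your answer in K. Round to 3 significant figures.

8.28 K

Solving Q = m·c·ΔT for ΔT: ΔT = Q/(m·c).
Q = 0.0162 kcal = 67.78 J; m = 11.6 g = 0.01160 kg; c = 0.706 kJ/(kg·K) = 706.0 J/(kg·K).
ΔT = 8.276 K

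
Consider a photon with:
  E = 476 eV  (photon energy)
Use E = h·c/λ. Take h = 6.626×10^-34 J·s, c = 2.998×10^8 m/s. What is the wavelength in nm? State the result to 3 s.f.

Rearranging: λ = hc/E.
E = 476 eV = 7.626×10^-17 J; h = 6.626×10^-34 J·s; c = 2.998×10^8 m/s.
λ = 2.605×10^-9 m
2.605×10^-9 m × (1 nm / 1.000×10^-9 m) = 2.605 nm

2.60 nm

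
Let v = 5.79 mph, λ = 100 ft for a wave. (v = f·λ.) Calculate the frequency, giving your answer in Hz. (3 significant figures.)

0.0849 Hz

Rearranging: f = v/λ.
v = 5.79 mph = 2.588 m/s; λ = 100 ft = 30.48 m.
f = 0.08492 Hz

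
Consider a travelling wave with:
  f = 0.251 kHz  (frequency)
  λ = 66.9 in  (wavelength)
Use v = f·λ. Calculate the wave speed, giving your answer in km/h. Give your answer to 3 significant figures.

Directly: v = fλ.
f = 0.251 kHz = 251.0 Hz; λ = 66.9 in = 1.699 m.
v = 426.5 m/s
426.5 m/s × (1 km/h / 0.2778 m/s) = 1535 km/h

1540 km/h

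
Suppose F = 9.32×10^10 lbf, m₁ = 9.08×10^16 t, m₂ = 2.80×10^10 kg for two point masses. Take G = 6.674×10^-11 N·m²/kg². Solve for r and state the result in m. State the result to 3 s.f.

20200 m

Rearranging F = G·m₁·m₂/r² for r: r = √(G·m₁m₂/F).
F = 9.32×10^10 lbf = 4.146×10^11 N; m₁ = 9.08×10^16 t = 9.080×10^19 kg; m₂ = 2.80×10^10 kg; G = 6.674×10^-11 N·m²/kg².
r = 20231 m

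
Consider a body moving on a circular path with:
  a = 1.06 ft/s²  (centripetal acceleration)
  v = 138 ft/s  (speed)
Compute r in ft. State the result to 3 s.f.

18000 ft

Rearranging: r = v²/a.
a = 1.06 ft/s² = 0.3231 m/s²; v = 138 ft/s = 42.06 m/s.
r = 5476 m
5476 m × (1 ft / 0.3048 m) = 17966 ft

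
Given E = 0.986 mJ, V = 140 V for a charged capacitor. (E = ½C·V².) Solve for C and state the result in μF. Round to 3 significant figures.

0.101 μF

Rearranging: C = 2E/V².
E = 0.986 mJ = 9.860×10^-4 J; V = 140 V.
C = 1.006×10^-7 F
1.006×10^-7 F × (1 μF / 1.000×10^-6 F) = 0.1006 μF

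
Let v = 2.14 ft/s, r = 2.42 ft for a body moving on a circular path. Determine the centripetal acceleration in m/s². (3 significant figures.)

a is given directly by: a = v²/r.
v = 2.14 ft/s = 0.6523 m/s; r = 2.42 ft = 0.7376 m.
a = 0.5768 m/s²

0.577 m/s²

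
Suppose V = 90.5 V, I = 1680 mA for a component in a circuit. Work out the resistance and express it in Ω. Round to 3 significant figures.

Rearranging V = I·R for R: R = V/I.
V = 90.5 V; I = 1680 mA = 1.680 A.
R = 53.87 Ω

53.9 Ω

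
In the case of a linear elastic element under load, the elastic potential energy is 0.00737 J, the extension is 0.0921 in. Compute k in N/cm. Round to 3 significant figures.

Rearranging U = ½k·x² for k: k = 2U/x².
U = 0.00737 J; x = 0.0921 in = 0.002339 m.
k = 2693 N/m
2693 N/m × (1 N/cm / 100.0 N/m) = 26.93 N/cm

26.9 N/cm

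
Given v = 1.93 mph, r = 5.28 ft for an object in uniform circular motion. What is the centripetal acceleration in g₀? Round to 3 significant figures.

0.0472 g₀

a is given directly by: a = v²/r.
v = 1.93 mph = 0.8628 m/s; r = 5.28 ft = 1.609 m.
a = 0.4625 m/s²
0.4625 m/s² × (1 g₀ / 9.807 m/s²) = 0.04717 g₀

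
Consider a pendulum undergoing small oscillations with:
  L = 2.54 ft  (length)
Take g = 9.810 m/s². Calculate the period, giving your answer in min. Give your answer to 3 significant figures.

Directly: T = 2π√(L/g).
L = 2.54 ft = 0.7742 m; g = 9.810 m/s².
T = 1.765 s
1.765 s × (1 min / 60.00 s) = 0.02942 min

0.0294 min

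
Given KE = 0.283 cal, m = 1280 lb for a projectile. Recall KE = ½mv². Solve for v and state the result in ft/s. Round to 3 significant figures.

0.210 ft/s

Rearranging KE = ½mv² for v: v = √(2·KE/m).
KE = 0.283 cal = 1.184 J; m = 1280 lb = 580.6 kg.
v = 0.06387 m/s
0.06387 m/s × (1 ft/s / 0.3048 m/s) = 0.2095 ft/s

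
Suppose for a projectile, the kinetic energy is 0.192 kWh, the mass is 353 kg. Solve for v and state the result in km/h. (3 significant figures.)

225 km/h

Rearranging: v = √(2·KE/m).
KE = 0.192 kWh = 6.912×10^5 J; m = 353 kg.
v = 62.58 m/s
62.58 m/s × (1 km/h / 0.2778 m/s) = 225.3 km/h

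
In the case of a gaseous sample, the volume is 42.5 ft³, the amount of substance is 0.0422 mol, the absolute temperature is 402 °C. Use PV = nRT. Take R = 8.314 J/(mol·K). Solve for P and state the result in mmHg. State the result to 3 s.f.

P is given directly by: P = nRT/V.
V = 42.5 ft³ = 1.203 m³; n = 0.0422 mol; T = 402 °C = 675.1 K; R = 8.314 J/(mol·K).
P = 196.8 Pa
196.8 Pa × (1 mmHg / 133.3 Pa) = 1.476 mmHg

1.48 mmHg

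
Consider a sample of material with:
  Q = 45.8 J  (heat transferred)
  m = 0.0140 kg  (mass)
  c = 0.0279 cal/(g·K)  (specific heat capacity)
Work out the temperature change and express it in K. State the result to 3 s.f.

28.0 K

Solving Q = m·c·ΔT for ΔT: ΔT = Q/(m·c).
Q = 45.8 J; m = 0.0140 kg; c = 0.0279 cal/(g·K) = 116.7 J/(kg·K).
ΔT = 28.02 K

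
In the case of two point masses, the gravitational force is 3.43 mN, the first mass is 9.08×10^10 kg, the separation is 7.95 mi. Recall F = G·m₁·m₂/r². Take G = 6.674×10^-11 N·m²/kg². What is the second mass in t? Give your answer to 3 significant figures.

From Newton's law of gravitation: m₂ = F·r²/(G·m₁).
F = 3.43 mN = 0.003430 N; m₁ = 9.08×10^10 kg; r = 7.95 mi = 12794 m; G = 6.674×10^-11 N·m²/kg².
m₂ = 92652 kg
92652 kg × (1 t / 1000 kg) = 92.65 t

92.7 t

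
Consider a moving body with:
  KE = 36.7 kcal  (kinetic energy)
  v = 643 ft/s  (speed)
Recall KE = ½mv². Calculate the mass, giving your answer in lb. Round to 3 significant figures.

Rearranging: m = 2·KE/v².
KE = 36.7 kcal = 1.536×10^5 J; v = 643 ft/s = 196.0 m/s.
m = 7.995 kg
7.995 kg × (1 lb / 0.4536 kg) = 17.63 lb

17.6 lb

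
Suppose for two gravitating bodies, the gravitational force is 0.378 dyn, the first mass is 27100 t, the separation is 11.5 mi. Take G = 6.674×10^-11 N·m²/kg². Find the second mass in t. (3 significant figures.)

716 t

From Newton's law of gravitation: m₂ = F·r²/(G·m₁).
F = 0.378 dyn = 3.780×10^-6 N; m₁ = 27100 t = 2.710×10^7 kg; r = 11.5 mi = 18507 m; G = 6.674×10^-11 N·m²/kg².
m₂ = 7.159×10^5 kg
7.159×10^5 kg × (1 t / 1000 kg) = 715.9 t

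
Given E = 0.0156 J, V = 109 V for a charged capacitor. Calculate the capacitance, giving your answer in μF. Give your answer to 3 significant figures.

2.63 μF

Rearranging: C = 2E/V².
E = 0.0156 J; V = 109 V.
C = 2.626×10^-6 F
2.626×10^-6 F × (1 μF / 1.000×10^-6 F) = 2.626 μF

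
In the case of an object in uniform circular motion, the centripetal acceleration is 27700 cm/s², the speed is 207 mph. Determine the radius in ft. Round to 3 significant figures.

101 ft

Solving a = v²/r for r: r = v²/a.
a = 27700 cm/s² = 277.0 m/s²; v = 207 mph = 92.54 m/s.
r = 30.91 m
30.91 m × (1 ft / 0.3048 m) = 101.4 ft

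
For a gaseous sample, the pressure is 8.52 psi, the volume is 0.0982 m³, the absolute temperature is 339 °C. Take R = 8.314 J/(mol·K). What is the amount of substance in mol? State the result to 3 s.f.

From the ideal-gas law: n = PV/(RT).
P = 8.52 psi = 58743 Pa; V = 0.0982 m³; T = 339 °C = 612.1 K; R = 8.314 J/(mol·K).
n = 1.133 mol

1.13 mol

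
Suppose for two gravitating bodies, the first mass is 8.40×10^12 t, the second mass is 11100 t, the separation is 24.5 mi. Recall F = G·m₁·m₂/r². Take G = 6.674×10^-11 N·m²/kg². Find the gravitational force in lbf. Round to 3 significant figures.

900 lbf

F is given directly by: F = Gm₁m₂/r².
m₁ = 8.40×10^12 t = 8.400×10^15 kg; m₂ = 11100 t = 1.110×10^7 kg; r = 24.5 mi = 39429 m; G = 6.674×10^-11 N·m²/kg².
F = 4003 N
4003 N × (1 lbf / 4.448 N) = 899.9 lbf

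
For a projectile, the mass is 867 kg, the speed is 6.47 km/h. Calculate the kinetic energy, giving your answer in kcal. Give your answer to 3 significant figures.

0.335 kcal

Directly: KE = ½mv².
m = 867 kg; v = 6.47 km/h = 1.797 m/s.
KE = 1400 J  (the unit combination reduces to kg·m²/s² = J)
1400 J × (1 kcal / 4184 J) = 0.3347 kcal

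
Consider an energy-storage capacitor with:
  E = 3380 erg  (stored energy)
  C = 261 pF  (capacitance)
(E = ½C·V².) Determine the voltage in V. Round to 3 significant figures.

1610 V

Rearranging E = ½C·V² for V: V = √(2E/C).
E = 3380 erg = 3.380×10^-4 J; C = 261 pF = 2.610×10^-10 F.
V = 1609 V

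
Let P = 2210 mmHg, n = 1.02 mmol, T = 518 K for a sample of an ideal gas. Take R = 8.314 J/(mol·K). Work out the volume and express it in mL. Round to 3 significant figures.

14.9 mL

From the ideal-gas law: V = nRT/P.
P = 2210 mmHg = 2.946×10^5 Pa; n = 1.02 mmol = 0.001020 mol; T = 518 K; R = 8.314 J/(mol·K).
V = 1.491×10^-5 m³
1.491×10^-5 m³ × (1 mL / 1.000×10^-6 m³) = 14.91 mL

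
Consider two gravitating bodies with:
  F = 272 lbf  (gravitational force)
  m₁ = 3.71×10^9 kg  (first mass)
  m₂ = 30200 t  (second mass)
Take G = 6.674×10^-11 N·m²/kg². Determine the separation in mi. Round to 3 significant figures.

Solving F = G·m₁·m₂/r² for r: r = √(G·m₁m₂/F).
F = 272 lbf = 1210 N; m₁ = 3.71×10^9 kg; m₂ = 30200 t = 3.020×10^7 kg; G = 6.674×10^-11 N·m²/kg².
r = 78.62 m
78.62 m × (1 mi / 1609 m) = 0.04885 mi

0.0488 mi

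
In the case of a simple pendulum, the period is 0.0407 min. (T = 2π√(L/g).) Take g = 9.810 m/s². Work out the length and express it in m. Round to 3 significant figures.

1.48 m

Rearranging T = 2π√(L/g) for L: L = g·(T/2π)².
T = 0.0407 min = 2.442 s; g = 9.810 m/s².
L = 1.482 m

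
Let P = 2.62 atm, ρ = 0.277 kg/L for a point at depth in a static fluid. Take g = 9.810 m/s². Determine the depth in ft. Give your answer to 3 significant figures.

Solving P = ρ·g·h for h: h = P/(ρ·g).
P = 2.62 atm = 2.655×10^5 Pa; ρ = 0.277 kg/L = 277.0 kg/m³; g = 9.810 m/s².
h = 97.69 m
97.69 m × (1 ft / 0.3048 m) = 320.5 ft

321 ft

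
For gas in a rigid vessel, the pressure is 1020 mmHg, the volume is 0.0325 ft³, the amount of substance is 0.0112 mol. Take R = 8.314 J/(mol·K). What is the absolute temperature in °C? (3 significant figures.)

From the ideal-gas law: T = PV/(nR).
P = 1020 mmHg = 1.360×10^5 Pa; V = 0.0325 ft³ = 9.203×10^-4 m³; n = 0.0112 mol; R = 8.314 J/(mol·K).
T = 1344 K
1344 K − 273.15 = 1071 °C

1070 °C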